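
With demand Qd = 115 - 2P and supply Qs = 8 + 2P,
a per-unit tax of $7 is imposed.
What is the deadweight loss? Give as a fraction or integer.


Pre-tax equilibrium quantity: Q* = 123/2
Post-tax equilibrium quantity: Q_tax = 109/2
Reduction in quantity: Q* - Q_tax = 7
DWL = (1/2) * tax * (Q* - Q_tax)
DWL = (1/2) * 7 * 7 = 49/2

49/2


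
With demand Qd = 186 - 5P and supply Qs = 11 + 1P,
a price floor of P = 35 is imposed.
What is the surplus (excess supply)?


At P = 35:
Qd = 186 - 5*35 = 11
Qs = 11 + 1*35 = 46
Surplus = Qs - Qd = 46 - 11 = 35

35


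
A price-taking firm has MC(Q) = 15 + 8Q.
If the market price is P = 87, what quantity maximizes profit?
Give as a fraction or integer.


In perfect competition, profit is maximized where P = MC.
87 = 15 + 8Q
72 = 8Q
Q* = 72/8 = 9

9


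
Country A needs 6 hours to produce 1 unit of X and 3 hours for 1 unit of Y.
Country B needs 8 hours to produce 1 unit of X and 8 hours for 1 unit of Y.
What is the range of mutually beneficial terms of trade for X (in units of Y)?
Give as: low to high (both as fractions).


Opportunity cost of X for Country A = hours_X / hours_Y = 6/3 = 2 units of Y
Opportunity cost of X for Country B = hours_X / hours_Y = 8/8 = 1 units of Y
Terms of trade must be between the two opportunity costs.
Range: 1 to 2

1 to 2


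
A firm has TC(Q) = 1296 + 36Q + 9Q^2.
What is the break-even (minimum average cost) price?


AC(Q) = 1296/Q + 36 + 9Q
To minimize: dAC/dQ = -1296/Q^2 + 9 = 0
Q^2 = 1296/9 = 144
Q* = 12
Min AC = 1296/12 + 36 + 9*12
Min AC = 108 + 36 + 108 = 252

252


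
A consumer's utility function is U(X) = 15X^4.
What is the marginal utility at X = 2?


MU = dU/dX = 15*4*X^(4-1)
MU = 60*X^3
At X = 2:
MU = 60 * 2^3
MU = 60 * 8 = 480

480


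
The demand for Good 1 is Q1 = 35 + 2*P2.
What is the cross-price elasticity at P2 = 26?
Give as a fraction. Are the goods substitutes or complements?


dQ1/dP2 = 2
At P2 = 26: Q1 = 35 + 2*26 = 87
Exy = (dQ1/dP2)(P2/Q1) = 2 * 26 / 87 = 52/87
Since Exy > 0, the goods are substitutes.

52/87 (substitutes)


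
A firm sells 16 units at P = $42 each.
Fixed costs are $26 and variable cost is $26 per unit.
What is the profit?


Total Revenue = P * Q = 42 * 16 = $672
Total Cost = FC + VC*Q = 26 + 26*16 = $442
Profit = TR - TC = 672 - 442 = $230

$230


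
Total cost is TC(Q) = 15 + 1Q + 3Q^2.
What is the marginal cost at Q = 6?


MC = dTC/dQ = 1 + 2*3*Q
At Q = 6:
MC = 1 + 6*6
MC = 1 + 36 = 37

37


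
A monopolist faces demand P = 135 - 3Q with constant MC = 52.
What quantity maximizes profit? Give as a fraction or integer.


TR = P*Q = (135 - 3Q)Q = 135Q - 3Q^2
MR = dTR/dQ = 135 - 6Q
Set MR = MC:
135 - 6Q = 52
83 = 6Q
Q* = 83/6 = 83/6

83/6


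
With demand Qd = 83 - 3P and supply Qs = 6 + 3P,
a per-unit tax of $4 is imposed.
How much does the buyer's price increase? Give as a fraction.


With a per-unit tax, the buyer's price increase depends on relative slopes.
Supply slope: d = 3, Demand slope: b = 3
Buyer's price increase = d * tax / (b + d)
= 3 * 4 / (3 + 3)
= 12 / 6 = 2

2


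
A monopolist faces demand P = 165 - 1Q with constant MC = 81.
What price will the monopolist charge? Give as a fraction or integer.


MR = 165 - 2Q
Set MR = MC: 165 - 2Q = 81
Q* = 42
Substitute into demand:
P* = 165 - 1*42 = 123

123


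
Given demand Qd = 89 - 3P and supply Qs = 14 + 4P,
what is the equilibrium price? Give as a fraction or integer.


At equilibrium, Qd = Qs.
89 - 3P = 14 + 4P
89 - 14 = 3P + 4P
75 = 7P
P* = 75/7 = 75/7

75/7


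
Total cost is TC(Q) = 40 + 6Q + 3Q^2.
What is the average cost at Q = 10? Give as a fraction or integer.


TC(10) = 40 + 6*10 + 3*10^2
TC(10) = 40 + 60 + 300 = 400
AC = TC/Q = 400/10 = 40

40


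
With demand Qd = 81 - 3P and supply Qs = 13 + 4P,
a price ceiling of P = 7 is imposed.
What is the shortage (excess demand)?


At P = 7:
Qd = 81 - 3*7 = 60
Qs = 13 + 4*7 = 41
Shortage = Qd - Qs = 60 - 41 = 19

19


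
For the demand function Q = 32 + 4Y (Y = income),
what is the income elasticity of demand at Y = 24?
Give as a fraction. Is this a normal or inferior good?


dQ/dY = 4
At Y = 24: Q = 32 + 4*24 = 128
Ey = (dQ/dY)(Y/Q) = 4 * 24 / 128 = 3/4
Since Ey > 0, this is a normal good.

3/4 (normal good)


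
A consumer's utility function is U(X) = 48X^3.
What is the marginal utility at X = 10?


MU = dU/dX = 48*3*X^(3-1)
MU = 144*X^2
At X = 10:
MU = 144 * 10^2
MU = 144 * 100 = 14400

14400


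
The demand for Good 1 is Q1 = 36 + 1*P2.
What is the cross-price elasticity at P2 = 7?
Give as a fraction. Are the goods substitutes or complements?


dQ1/dP2 = 1
At P2 = 7: Q1 = 36 + 1*7 = 43
Exy = (dQ1/dP2)(P2/Q1) = 1 * 7 / 43 = 7/43
Since Exy > 0, the goods are substitutes.

7/43 (substitutes)


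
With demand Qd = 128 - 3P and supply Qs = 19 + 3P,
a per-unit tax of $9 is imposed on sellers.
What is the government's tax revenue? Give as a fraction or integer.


With tax on sellers, new supply: Qs' = 19 + 3(P - 9)
= 3P - 8
New equilibrium quantity:
Q_new = 60
Tax revenue = tax * Q_new = 9 * 60 = 540

540


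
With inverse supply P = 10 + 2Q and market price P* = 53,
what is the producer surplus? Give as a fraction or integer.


Minimum supply price (at Q=0): P_min = 10
Quantity supplied at P* = 53:
Q* = (53 - 10)/2 = 43/2
PS = (1/2) * Q* * (P* - P_min)
PS = (1/2) * 43/2 * (53 - 10)
PS = (1/2) * 43/2 * 43 = 1849/4

1849/4


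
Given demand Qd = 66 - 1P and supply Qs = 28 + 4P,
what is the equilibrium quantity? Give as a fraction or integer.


First find equilibrium price:
66 - 1P = 28 + 4P
P* = 38/5 = 38/5
Then substitute into demand:
Q* = 66 - 1 * 38/5 = 292/5

292/5


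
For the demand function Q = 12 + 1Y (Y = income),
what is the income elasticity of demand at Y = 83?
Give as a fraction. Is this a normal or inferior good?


dQ/dY = 1
At Y = 83: Q = 12 + 1*83 = 95
Ey = (dQ/dY)(Y/Q) = 1 * 83 / 95 = 83/95
Since Ey > 0, this is a normal good.

83/95 (normal good)


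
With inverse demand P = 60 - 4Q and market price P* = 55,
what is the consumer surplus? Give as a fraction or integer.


Maximum willingness to pay (at Q=0): P_max = 60
Quantity demanded at P* = 55:
Q* = (60 - 55)/4 = 5/4
CS = (1/2) * Q* * (P_max - P*)
CS = (1/2) * 5/4 * (60 - 55)
CS = (1/2) * 5/4 * 5 = 25/8

25/8


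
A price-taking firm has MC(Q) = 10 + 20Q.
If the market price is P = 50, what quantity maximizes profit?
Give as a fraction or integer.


In perfect competition, profit is maximized where P = MC.
50 = 10 + 20Q
40 = 20Q
Q* = 40/20 = 2

2


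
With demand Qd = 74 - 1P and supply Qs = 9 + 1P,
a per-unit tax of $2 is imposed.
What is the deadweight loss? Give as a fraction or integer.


Pre-tax equilibrium quantity: Q* = 83/2
Post-tax equilibrium quantity: Q_tax = 81/2
Reduction in quantity: Q* - Q_tax = 1
DWL = (1/2) * tax * (Q* - Q_tax)
DWL = (1/2) * 2 * 1 = 1

1


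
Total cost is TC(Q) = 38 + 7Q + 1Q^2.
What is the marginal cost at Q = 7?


MC = dTC/dQ = 7 + 2*1*Q
At Q = 7:
MC = 7 + 2*7
MC = 7 + 14 = 21

21


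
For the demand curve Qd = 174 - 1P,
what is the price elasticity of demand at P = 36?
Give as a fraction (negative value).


dQ/dP = -1
At P = 36: Q = 174 - 1*36 = 138
E = (dQ/dP)(P/Q) = (-1)(36/138) = -6/23

-6/23


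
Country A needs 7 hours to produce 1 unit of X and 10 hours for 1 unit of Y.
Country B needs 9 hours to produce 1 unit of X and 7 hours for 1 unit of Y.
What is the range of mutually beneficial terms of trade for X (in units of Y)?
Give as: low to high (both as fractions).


Opportunity cost of X for Country A = hours_X / hours_Y = 7/10 = 7/10 units of Y
Opportunity cost of X for Country B = hours_X / hours_Y = 9/7 = 9/7 units of Y
Terms of trade must be between the two opportunity costs.
Range: 7/10 to 9/7

7/10 to 9/7


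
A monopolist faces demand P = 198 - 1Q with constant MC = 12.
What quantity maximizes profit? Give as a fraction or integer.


TR = P*Q = (198 - 1Q)Q = 198Q - 1Q^2
MR = dTR/dQ = 198 - 2Q
Set MR = MC:
198 - 2Q = 12
186 = 2Q
Q* = 186/2 = 93

93


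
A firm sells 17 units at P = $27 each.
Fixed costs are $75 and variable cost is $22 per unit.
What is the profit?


Total Revenue = P * Q = 27 * 17 = $459
Total Cost = FC + VC*Q = 75 + 22*17 = $449
Profit = TR - TC = 459 - 449 = $10

$10


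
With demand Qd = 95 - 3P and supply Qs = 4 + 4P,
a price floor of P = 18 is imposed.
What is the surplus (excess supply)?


At P = 18:
Qd = 95 - 3*18 = 41
Qs = 4 + 4*18 = 76
Surplus = Qs - Qd = 76 - 41 = 35

35


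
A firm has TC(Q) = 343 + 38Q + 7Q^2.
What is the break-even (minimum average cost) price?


AC(Q) = 343/Q + 38 + 7Q
To minimize: dAC/dQ = -343/Q^2 + 7 = 0
Q^2 = 343/7 = 49
Q* = 7
Min AC = 343/7 + 38 + 7*7
Min AC = 49 + 38 + 49 = 136

136


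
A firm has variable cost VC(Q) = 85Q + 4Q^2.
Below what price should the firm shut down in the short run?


AVC(Q) = VC(Q)/Q = 85 + 4Q
AVC is increasing in Q, so minimum AVC is at Q -> 0+.
Min AVC = 85
The firm should shut down if P < 85.

85


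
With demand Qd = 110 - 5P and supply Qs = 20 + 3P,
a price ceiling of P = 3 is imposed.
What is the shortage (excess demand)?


At P = 3:
Qd = 110 - 5*3 = 95
Qs = 20 + 3*3 = 29
Shortage = Qd - Qs = 95 - 29 = 66

66


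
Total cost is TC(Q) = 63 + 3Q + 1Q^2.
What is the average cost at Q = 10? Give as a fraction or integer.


TC(10) = 63 + 3*10 + 1*10^2
TC(10) = 63 + 30 + 100 = 193
AC = TC/Q = 193/10 = 193/10

193/10


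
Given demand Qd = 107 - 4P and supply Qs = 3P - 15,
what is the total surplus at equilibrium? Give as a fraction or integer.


Find equilibrium: 107 - 4P = 3P - 15
107 + 15 = 7P
P* = 122/7 = 122/7
Q* = 3*122/7 - 15 = 261/7
Inverse demand: P = 107/4 - Q/4, so P_max = 107/4
Inverse supply: P = 5 + Q/3, so P_min = 5
CS = (1/2) * 261/7 * (107/4 - 122/7) = 68121/392
PS = (1/2) * 261/7 * (122/7 - 5) = 22707/98
TS = CS + PS = 68121/392 + 22707/98 = 22707/56

22707/56


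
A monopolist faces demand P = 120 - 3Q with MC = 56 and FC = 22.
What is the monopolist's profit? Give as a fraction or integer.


MR = MC: 120 - 6Q = 56
Q* = 32/3
P* = 120 - 3*32/3 = 88
Profit = (P* - MC)*Q* - FC
= (88 - 56)*32/3 - 22
= 32*32/3 - 22
= 1024/3 - 22 = 958/3

958/3


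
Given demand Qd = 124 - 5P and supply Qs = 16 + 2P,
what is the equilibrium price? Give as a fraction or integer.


At equilibrium, Qd = Qs.
124 - 5P = 16 + 2P
124 - 16 = 5P + 2P
108 = 7P
P* = 108/7 = 108/7

108/7


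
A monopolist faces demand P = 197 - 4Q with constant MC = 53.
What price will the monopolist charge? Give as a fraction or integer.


MR = 197 - 8Q
Set MR = MC: 197 - 8Q = 53
Q* = 18
Substitute into demand:
P* = 197 - 4*18 = 125

125


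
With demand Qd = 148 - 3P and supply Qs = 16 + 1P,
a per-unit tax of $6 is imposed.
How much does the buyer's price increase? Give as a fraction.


With a per-unit tax, the buyer's price increase depends on relative slopes.
Supply slope: d = 1, Demand slope: b = 3
Buyer's price increase = d * tax / (b + d)
= 1 * 6 / (3 + 1)
= 6 / 4 = 3/2

3/2


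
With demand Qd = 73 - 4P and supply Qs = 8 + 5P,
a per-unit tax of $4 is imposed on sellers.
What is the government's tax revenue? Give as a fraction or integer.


With tax on sellers, new supply: Qs' = 8 + 5(P - 4)
= 5P - 12
New equilibrium quantity:
Q_new = 317/9
Tax revenue = tax * Q_new = 4 * 317/9 = 1268/9

1268/9


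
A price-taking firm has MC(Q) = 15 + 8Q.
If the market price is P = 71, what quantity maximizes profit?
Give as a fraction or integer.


In perfect competition, profit is maximized where P = MC.
71 = 15 + 8Q
56 = 8Q
Q* = 56/8 = 7

7


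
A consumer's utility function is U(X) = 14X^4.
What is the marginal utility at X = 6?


MU = dU/dX = 14*4*X^(4-1)
MU = 56*X^3
At X = 6:
MU = 56 * 6^3
MU = 56 * 216 = 12096

12096


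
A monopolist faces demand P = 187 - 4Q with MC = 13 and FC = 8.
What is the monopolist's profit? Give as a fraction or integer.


MR = MC: 187 - 8Q = 13
Q* = 87/4
P* = 187 - 4*87/4 = 100
Profit = (P* - MC)*Q* - FC
= (100 - 13)*87/4 - 8
= 87*87/4 - 8
= 7569/4 - 8 = 7537/4

7537/4


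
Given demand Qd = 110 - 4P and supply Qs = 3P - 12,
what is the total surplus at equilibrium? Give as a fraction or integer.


Find equilibrium: 110 - 4P = 3P - 12
110 + 12 = 7P
P* = 122/7 = 122/7
Q* = 3*122/7 - 12 = 282/7
Inverse demand: P = 55/2 - Q/4, so P_max = 55/2
Inverse supply: P = 4 + Q/3, so P_min = 4
CS = (1/2) * 282/7 * (55/2 - 122/7) = 19881/98
PS = (1/2) * 282/7 * (122/7 - 4) = 13254/49
TS = CS + PS = 19881/98 + 13254/49 = 6627/14

6627/14


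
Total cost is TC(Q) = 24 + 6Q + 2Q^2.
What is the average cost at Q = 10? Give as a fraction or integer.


TC(10) = 24 + 6*10 + 2*10^2
TC(10) = 24 + 60 + 200 = 284
AC = TC/Q = 284/10 = 142/5

142/5


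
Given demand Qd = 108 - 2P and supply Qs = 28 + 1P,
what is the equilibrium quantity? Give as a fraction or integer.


First find equilibrium price:
108 - 2P = 28 + 1P
P* = 80/3 = 80/3
Then substitute into demand:
Q* = 108 - 2 * 80/3 = 164/3

164/3


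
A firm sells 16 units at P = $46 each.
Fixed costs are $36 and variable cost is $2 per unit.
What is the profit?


Total Revenue = P * Q = 46 * 16 = $736
Total Cost = FC + VC*Q = 36 + 2*16 = $68
Profit = TR - TC = 736 - 68 = $668

$668


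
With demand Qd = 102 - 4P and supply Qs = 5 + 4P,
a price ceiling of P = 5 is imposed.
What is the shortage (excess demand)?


At P = 5:
Qd = 102 - 4*5 = 82
Qs = 5 + 4*5 = 25
Shortage = Qd - Qs = 82 - 25 = 57

57


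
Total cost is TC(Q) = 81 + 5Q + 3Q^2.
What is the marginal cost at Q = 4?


MC = dTC/dQ = 5 + 2*3*Q
At Q = 4:
MC = 5 + 6*4
MC = 5 + 24 = 29

29


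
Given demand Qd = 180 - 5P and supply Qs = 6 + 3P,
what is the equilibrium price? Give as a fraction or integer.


At equilibrium, Qd = Qs.
180 - 5P = 6 + 3P
180 - 6 = 5P + 3P
174 = 8P
P* = 174/8 = 87/4

87/4


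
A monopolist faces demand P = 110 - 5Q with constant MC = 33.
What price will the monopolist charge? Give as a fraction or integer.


MR = 110 - 10Q
Set MR = MC: 110 - 10Q = 33
Q* = 77/10
Substitute into demand:
P* = 110 - 5*77/10 = 143/2

143/2


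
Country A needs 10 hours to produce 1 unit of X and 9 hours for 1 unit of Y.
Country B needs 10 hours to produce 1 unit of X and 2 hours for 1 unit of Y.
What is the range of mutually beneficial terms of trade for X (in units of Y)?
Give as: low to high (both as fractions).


Opportunity cost of X for Country A = hours_X / hours_Y = 10/9 = 10/9 units of Y
Opportunity cost of X for Country B = hours_X / hours_Y = 10/2 = 5 units of Y
Terms of trade must be between the two opportunity costs.
Range: 10/9 to 5

10/9 to 5


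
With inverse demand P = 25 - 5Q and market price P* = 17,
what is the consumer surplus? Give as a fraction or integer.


Maximum willingness to pay (at Q=0): P_max = 25
Quantity demanded at P* = 17:
Q* = (25 - 17)/5 = 8/5
CS = (1/2) * Q* * (P_max - P*)
CS = (1/2) * 8/5 * (25 - 17)
CS = (1/2) * 8/5 * 8 = 32/5

32/5


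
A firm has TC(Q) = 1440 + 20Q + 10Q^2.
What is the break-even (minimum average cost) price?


AC(Q) = 1440/Q + 20 + 10Q
To minimize: dAC/dQ = -1440/Q^2 + 10 = 0
Q^2 = 1440/10 = 144
Q* = 12
Min AC = 1440/12 + 20 + 10*12
Min AC = 120 + 20 + 120 = 260

260


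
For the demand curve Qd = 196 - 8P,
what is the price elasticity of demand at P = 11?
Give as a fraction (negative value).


dQ/dP = -8
At P = 11: Q = 196 - 8*11 = 108
E = (dQ/dP)(P/Q) = (-8)(11/108) = -22/27

-22/27


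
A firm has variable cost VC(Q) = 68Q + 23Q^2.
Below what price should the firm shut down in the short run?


AVC(Q) = VC(Q)/Q = 68 + 23Q
AVC is increasing in Q, so minimum AVC is at Q -> 0+.
Min AVC = 68
The firm should shut down if P < 68.

68


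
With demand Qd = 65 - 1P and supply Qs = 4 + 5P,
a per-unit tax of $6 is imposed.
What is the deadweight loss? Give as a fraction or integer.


Pre-tax equilibrium quantity: Q* = 329/6
Post-tax equilibrium quantity: Q_tax = 299/6
Reduction in quantity: Q* - Q_tax = 5
DWL = (1/2) * tax * (Q* - Q_tax)
DWL = (1/2) * 6 * 5 = 15

15


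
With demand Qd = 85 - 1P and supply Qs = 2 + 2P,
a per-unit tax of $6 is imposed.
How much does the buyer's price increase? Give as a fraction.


With a per-unit tax, the buyer's price increase depends on relative slopes.
Supply slope: d = 2, Demand slope: b = 1
Buyer's price increase = d * tax / (b + d)
= 2 * 6 / (1 + 2)
= 12 / 3 = 4

4


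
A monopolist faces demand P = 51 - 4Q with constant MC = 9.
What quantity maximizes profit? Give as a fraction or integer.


TR = P*Q = (51 - 4Q)Q = 51Q - 4Q^2
MR = dTR/dQ = 51 - 8Q
Set MR = MC:
51 - 8Q = 9
42 = 8Q
Q* = 42/8 = 21/4

21/4


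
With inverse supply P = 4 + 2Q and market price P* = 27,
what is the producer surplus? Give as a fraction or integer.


Minimum supply price (at Q=0): P_min = 4
Quantity supplied at P* = 27:
Q* = (27 - 4)/2 = 23/2
PS = (1/2) * Q* * (P* - P_min)
PS = (1/2) * 23/2 * (27 - 4)
PS = (1/2) * 23/2 * 23 = 529/4

529/4


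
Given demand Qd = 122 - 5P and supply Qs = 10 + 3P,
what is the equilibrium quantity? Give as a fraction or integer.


First find equilibrium price:
122 - 5P = 10 + 3P
P* = 112/8 = 14
Then substitute into demand:
Q* = 122 - 5 * 14 = 52

52


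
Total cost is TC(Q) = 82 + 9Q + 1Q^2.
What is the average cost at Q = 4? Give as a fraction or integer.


TC(4) = 82 + 9*4 + 1*4^2
TC(4) = 82 + 36 + 16 = 134
AC = TC/Q = 134/4 = 67/2

67/2


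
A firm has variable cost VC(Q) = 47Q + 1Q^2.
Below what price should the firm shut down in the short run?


AVC(Q) = VC(Q)/Q = 47 + 1Q
AVC is increasing in Q, so minimum AVC is at Q -> 0+.
Min AVC = 47
The firm should shut down if P < 47.

47


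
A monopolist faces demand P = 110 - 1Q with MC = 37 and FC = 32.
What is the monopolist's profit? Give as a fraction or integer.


MR = MC: 110 - 2Q = 37
Q* = 73/2
P* = 110 - 1*73/2 = 147/2
Profit = (P* - MC)*Q* - FC
= (147/2 - 37)*73/2 - 32
= 73/2*73/2 - 32
= 5329/4 - 32 = 5201/4

5201/4


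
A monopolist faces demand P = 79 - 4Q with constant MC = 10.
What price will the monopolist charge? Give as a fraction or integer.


MR = 79 - 8Q
Set MR = MC: 79 - 8Q = 10
Q* = 69/8
Substitute into demand:
P* = 79 - 4*69/8 = 89/2

89/2


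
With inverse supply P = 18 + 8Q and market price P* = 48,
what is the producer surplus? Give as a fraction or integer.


Minimum supply price (at Q=0): P_min = 18
Quantity supplied at P* = 48:
Q* = (48 - 18)/8 = 15/4
PS = (1/2) * Q* * (P* - P_min)
PS = (1/2) * 15/4 * (48 - 18)
PS = (1/2) * 15/4 * 30 = 225/4

225/4


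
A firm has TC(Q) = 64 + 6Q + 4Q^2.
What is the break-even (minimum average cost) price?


AC(Q) = 64/Q + 6 + 4Q
To minimize: dAC/dQ = -64/Q^2 + 4 = 0
Q^2 = 64/4 = 16
Q* = 4
Min AC = 64/4 + 6 + 4*4
Min AC = 16 + 6 + 16 = 38

38


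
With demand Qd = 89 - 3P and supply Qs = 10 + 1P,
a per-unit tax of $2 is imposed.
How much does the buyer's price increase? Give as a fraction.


With a per-unit tax, the buyer's price increase depends on relative slopes.
Supply slope: d = 1, Demand slope: b = 3
Buyer's price increase = d * tax / (b + d)
= 1 * 2 / (3 + 1)
= 2 / 4 = 1/2

1/2


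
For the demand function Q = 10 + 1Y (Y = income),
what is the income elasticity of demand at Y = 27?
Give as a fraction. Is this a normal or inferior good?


dQ/dY = 1
At Y = 27: Q = 10 + 1*27 = 37
Ey = (dQ/dY)(Y/Q) = 1 * 27 / 37 = 27/37
Since Ey > 0, this is a normal good.

27/37 (normal good)


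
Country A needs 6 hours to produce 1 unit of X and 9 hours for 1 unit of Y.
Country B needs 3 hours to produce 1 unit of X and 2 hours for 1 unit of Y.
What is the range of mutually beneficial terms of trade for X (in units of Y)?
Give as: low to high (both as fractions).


Opportunity cost of X for Country A = hours_X / hours_Y = 6/9 = 2/3 units of Y
Opportunity cost of X for Country B = hours_X / hours_Y = 3/2 = 3/2 units of Y
Terms of trade must be between the two opportunity costs.
Range: 2/3 to 3/2

2/3 to 3/2


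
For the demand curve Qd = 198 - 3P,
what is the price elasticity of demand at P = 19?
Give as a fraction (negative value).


dQ/dP = -3
At P = 19: Q = 198 - 3*19 = 141
E = (dQ/dP)(P/Q) = (-3)(19/141) = -19/47

-19/47


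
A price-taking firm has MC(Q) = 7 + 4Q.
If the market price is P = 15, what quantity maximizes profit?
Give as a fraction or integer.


In perfect competition, profit is maximized where P = MC.
15 = 7 + 4Q
8 = 4Q
Q* = 8/4 = 2

2


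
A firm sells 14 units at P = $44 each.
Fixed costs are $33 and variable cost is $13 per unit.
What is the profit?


Total Revenue = P * Q = 44 * 14 = $616
Total Cost = FC + VC*Q = 33 + 13*14 = $215
Profit = TR - TC = 616 - 215 = $401

$401


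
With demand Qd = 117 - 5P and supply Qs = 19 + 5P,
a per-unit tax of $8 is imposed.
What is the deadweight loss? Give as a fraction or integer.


Pre-tax equilibrium quantity: Q* = 68
Post-tax equilibrium quantity: Q_tax = 48
Reduction in quantity: Q* - Q_tax = 20
DWL = (1/2) * tax * (Q* - Q_tax)
DWL = (1/2) * 8 * 20 = 80

80


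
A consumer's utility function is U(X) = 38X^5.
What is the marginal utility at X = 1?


MU = dU/dX = 38*5*X^(5-1)
MU = 190*X^4
At X = 1:
MU = 190 * 1^4
MU = 190 * 1 = 190

190


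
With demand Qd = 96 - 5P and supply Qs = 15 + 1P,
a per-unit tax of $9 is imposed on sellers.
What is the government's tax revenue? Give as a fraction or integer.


With tax on sellers, new supply: Qs' = 15 + 1(P - 9)
= 6 + 1P
New equilibrium quantity:
Q_new = 21
Tax revenue = tax * Q_new = 9 * 21 = 189

189


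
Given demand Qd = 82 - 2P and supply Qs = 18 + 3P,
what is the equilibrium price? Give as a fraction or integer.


At equilibrium, Qd = Qs.
82 - 2P = 18 + 3P
82 - 18 = 2P + 3P
64 = 5P
P* = 64/5 = 64/5

64/5


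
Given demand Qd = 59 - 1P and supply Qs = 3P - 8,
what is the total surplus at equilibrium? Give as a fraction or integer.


Find equilibrium: 59 - 1P = 3P - 8
59 + 8 = 4P
P* = 67/4 = 67/4
Q* = 3*67/4 - 8 = 169/4
Inverse demand: P = 59 - Q/1, so P_max = 59
Inverse supply: P = 8/3 + Q/3, so P_min = 8/3
CS = (1/2) * 169/4 * (59 - 67/4) = 28561/32
PS = (1/2) * 169/4 * (67/4 - 8/3) = 28561/96
TS = CS + PS = 28561/32 + 28561/96 = 28561/24

28561/24


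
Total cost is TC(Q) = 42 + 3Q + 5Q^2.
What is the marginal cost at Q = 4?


MC = dTC/dQ = 3 + 2*5*Q
At Q = 4:
MC = 3 + 10*4
MC = 3 + 40 = 43

43


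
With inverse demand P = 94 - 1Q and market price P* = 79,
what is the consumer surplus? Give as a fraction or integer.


Maximum willingness to pay (at Q=0): P_max = 94
Quantity demanded at P* = 79:
Q* = (94 - 79)/1 = 15
CS = (1/2) * Q* * (P_max - P*)
CS = (1/2) * 15 * (94 - 79)
CS = (1/2) * 15 * 15 = 225/2

225/2


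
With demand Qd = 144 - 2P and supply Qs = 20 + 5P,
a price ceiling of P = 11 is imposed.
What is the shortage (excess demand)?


At P = 11:
Qd = 144 - 2*11 = 122
Qs = 20 + 5*11 = 75
Shortage = Qd - Qs = 122 - 75 = 47

47


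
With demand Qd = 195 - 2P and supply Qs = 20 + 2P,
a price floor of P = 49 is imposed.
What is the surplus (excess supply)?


At P = 49:
Qd = 195 - 2*49 = 97
Qs = 20 + 2*49 = 118
Surplus = Qs - Qd = 118 - 97 = 21

21


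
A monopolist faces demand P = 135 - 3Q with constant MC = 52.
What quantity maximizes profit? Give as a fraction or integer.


TR = P*Q = (135 - 3Q)Q = 135Q - 3Q^2
MR = dTR/dQ = 135 - 6Q
Set MR = MC:
135 - 6Q = 52
83 = 6Q
Q* = 83/6 = 83/6

83/6


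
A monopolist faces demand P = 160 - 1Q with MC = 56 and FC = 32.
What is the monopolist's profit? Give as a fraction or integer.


MR = MC: 160 - 2Q = 56
Q* = 52
P* = 160 - 1*52 = 108
Profit = (P* - MC)*Q* - FC
= (108 - 56)*52 - 32
= 52*52 - 32
= 2704 - 32 = 2672

2672


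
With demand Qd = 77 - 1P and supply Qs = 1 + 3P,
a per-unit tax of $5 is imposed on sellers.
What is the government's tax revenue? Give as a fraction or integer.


With tax on sellers, new supply: Qs' = 1 + 3(P - 5)
= 3P - 14
New equilibrium quantity:
Q_new = 217/4
Tax revenue = tax * Q_new = 5 * 217/4 = 1085/4

1085/4


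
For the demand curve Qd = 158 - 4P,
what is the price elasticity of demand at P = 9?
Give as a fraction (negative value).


dQ/dP = -4
At P = 9: Q = 158 - 4*9 = 122
E = (dQ/dP)(P/Q) = (-4)(9/122) = -18/61

-18/61


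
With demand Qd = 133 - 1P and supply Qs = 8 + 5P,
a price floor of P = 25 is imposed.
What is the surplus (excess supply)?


At P = 25:
Qd = 133 - 1*25 = 108
Qs = 8 + 5*25 = 133
Surplus = Qs - Qd = 133 - 108 = 25

25


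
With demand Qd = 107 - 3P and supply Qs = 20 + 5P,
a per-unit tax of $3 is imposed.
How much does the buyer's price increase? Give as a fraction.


With a per-unit tax, the buyer's price increase depends on relative slopes.
Supply slope: d = 5, Demand slope: b = 3
Buyer's price increase = d * tax / (b + d)
= 5 * 3 / (3 + 5)
= 15 / 8 = 15/8

15/8


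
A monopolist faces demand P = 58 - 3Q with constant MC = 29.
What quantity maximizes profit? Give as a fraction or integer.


TR = P*Q = (58 - 3Q)Q = 58Q - 3Q^2
MR = dTR/dQ = 58 - 6Q
Set MR = MC:
58 - 6Q = 29
29 = 6Q
Q* = 29/6 = 29/6

29/6


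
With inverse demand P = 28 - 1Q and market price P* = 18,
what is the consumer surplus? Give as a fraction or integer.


Maximum willingness to pay (at Q=0): P_max = 28
Quantity demanded at P* = 18:
Q* = (28 - 18)/1 = 10
CS = (1/2) * Q* * (P_max - P*)
CS = (1/2) * 10 * (28 - 18)
CS = (1/2) * 10 * 10 = 50

50


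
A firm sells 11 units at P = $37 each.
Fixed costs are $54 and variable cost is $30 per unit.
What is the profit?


Total Revenue = P * Q = 37 * 11 = $407
Total Cost = FC + VC*Q = 54 + 30*11 = $384
Profit = TR - TC = 407 - 384 = $23

$23


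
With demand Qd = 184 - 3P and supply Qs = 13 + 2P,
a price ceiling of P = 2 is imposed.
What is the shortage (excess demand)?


At P = 2:
Qd = 184 - 3*2 = 178
Qs = 13 + 2*2 = 17
Shortage = Qd - Qs = 178 - 17 = 161

161


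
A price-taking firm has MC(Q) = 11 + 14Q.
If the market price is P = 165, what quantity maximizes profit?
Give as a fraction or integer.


In perfect competition, profit is maximized where P = MC.
165 = 11 + 14Q
154 = 14Q
Q* = 154/14 = 11

11


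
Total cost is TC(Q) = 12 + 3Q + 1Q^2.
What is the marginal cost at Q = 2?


MC = dTC/dQ = 3 + 2*1*Q
At Q = 2:
MC = 3 + 2*2
MC = 3 + 4 = 7

7


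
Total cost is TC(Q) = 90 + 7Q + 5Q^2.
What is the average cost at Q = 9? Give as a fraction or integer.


TC(9) = 90 + 7*9 + 5*9^2
TC(9) = 90 + 63 + 405 = 558
AC = TC/Q = 558/9 = 62

62


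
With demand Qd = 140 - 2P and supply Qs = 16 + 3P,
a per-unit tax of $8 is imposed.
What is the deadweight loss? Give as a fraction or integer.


Pre-tax equilibrium quantity: Q* = 452/5
Post-tax equilibrium quantity: Q_tax = 404/5
Reduction in quantity: Q* - Q_tax = 48/5
DWL = (1/2) * tax * (Q* - Q_tax)
DWL = (1/2) * 8 * 48/5 = 192/5

192/5


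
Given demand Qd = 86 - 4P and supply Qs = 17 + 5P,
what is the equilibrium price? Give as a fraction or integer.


At equilibrium, Qd = Qs.
86 - 4P = 17 + 5P
86 - 17 = 4P + 5P
69 = 9P
P* = 69/9 = 23/3

23/3


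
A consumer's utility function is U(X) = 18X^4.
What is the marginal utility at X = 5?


MU = dU/dX = 18*4*X^(4-1)
MU = 72*X^3
At X = 5:
MU = 72 * 5^3
MU = 72 * 125 = 9000

9000


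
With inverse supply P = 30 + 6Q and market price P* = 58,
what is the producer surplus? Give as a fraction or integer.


Minimum supply price (at Q=0): P_min = 30
Quantity supplied at P* = 58:
Q* = (58 - 30)/6 = 14/3
PS = (1/2) * Q* * (P* - P_min)
PS = (1/2) * 14/3 * (58 - 30)
PS = (1/2) * 14/3 * 28 = 196/3

196/3


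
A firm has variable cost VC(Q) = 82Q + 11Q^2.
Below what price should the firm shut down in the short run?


AVC(Q) = VC(Q)/Q = 82 + 11Q
AVC is increasing in Q, so minimum AVC is at Q -> 0+.
Min AVC = 82
The firm should shut down if P < 82.

82


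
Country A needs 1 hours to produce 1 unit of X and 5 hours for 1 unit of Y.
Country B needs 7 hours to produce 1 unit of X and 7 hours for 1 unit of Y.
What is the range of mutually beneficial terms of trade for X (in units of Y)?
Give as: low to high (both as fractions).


Opportunity cost of X for Country A = hours_X / hours_Y = 1/5 = 1/5 units of Y
Opportunity cost of X for Country B = hours_X / hours_Y = 7/7 = 1 units of Y
Terms of trade must be between the two opportunity costs.
Range: 1/5 to 1

1/5 to 1


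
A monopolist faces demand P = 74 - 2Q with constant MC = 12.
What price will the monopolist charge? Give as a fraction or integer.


MR = 74 - 4Q
Set MR = MC: 74 - 4Q = 12
Q* = 31/2
Substitute into demand:
P* = 74 - 2*31/2 = 43

43


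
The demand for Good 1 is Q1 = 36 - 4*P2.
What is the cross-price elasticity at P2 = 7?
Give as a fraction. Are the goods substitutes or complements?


dQ1/dP2 = -4
At P2 = 7: Q1 = 36 - 4*7 = 8
Exy = (dQ1/dP2)(P2/Q1) = -4 * 7 / 8 = -7/2
Since Exy < 0, the goods are complements.

-7/2 (complements)


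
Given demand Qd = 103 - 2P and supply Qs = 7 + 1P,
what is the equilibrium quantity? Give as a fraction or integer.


First find equilibrium price:
103 - 2P = 7 + 1P
P* = 96/3 = 32
Then substitute into demand:
Q* = 103 - 2 * 32 = 39

39


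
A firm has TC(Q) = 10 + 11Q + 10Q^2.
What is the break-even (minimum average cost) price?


AC(Q) = 10/Q + 11 + 10Q
To minimize: dAC/dQ = -10/Q^2 + 10 = 0
Q^2 = 10/10 = 1
Q* = 1
Min AC = 10/1 + 11 + 10*1
Min AC = 10 + 11 + 10 = 31

31


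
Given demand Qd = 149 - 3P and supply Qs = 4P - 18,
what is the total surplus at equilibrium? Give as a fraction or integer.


Find equilibrium: 149 - 3P = 4P - 18
149 + 18 = 7P
P* = 167/7 = 167/7
Q* = 4*167/7 - 18 = 542/7
Inverse demand: P = 149/3 - Q/3, so P_max = 149/3
Inverse supply: P = 9/2 + Q/4, so P_min = 9/2
CS = (1/2) * 542/7 * (149/3 - 167/7) = 146882/147
PS = (1/2) * 542/7 * (167/7 - 9/2) = 73441/98
TS = CS + PS = 146882/147 + 73441/98 = 73441/42

73441/42


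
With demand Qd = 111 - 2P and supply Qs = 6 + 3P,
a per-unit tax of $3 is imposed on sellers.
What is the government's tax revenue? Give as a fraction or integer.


With tax on sellers, new supply: Qs' = 6 + 3(P - 3)
= 3P - 3
New equilibrium quantity:
Q_new = 327/5
Tax revenue = tax * Q_new = 3 * 327/5 = 981/5

981/5


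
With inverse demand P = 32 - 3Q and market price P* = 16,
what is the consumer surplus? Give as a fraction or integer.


Maximum willingness to pay (at Q=0): P_max = 32
Quantity demanded at P* = 16:
Q* = (32 - 16)/3 = 16/3
CS = (1/2) * Q* * (P_max - P*)
CS = (1/2) * 16/3 * (32 - 16)
CS = (1/2) * 16/3 * 16 = 128/3

128/3


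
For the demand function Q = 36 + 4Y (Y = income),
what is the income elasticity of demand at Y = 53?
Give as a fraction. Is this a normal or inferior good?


dQ/dY = 4
At Y = 53: Q = 36 + 4*53 = 248
Ey = (dQ/dY)(Y/Q) = 4 * 53 / 248 = 53/62
Since Ey > 0, this is a normal good.

53/62 (normal good)


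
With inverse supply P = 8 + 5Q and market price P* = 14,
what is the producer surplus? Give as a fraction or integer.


Minimum supply price (at Q=0): P_min = 8
Quantity supplied at P* = 14:
Q* = (14 - 8)/5 = 6/5
PS = (1/2) * Q* * (P* - P_min)
PS = (1/2) * 6/5 * (14 - 8)
PS = (1/2) * 6/5 * 6 = 18/5

18/5


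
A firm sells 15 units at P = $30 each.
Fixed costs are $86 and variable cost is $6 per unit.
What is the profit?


Total Revenue = P * Q = 30 * 15 = $450
Total Cost = FC + VC*Q = 86 + 6*15 = $176
Profit = TR - TC = 450 - 176 = $274

$274


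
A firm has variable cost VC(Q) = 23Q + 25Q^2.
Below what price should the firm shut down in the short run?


AVC(Q) = VC(Q)/Q = 23 + 25Q
AVC is increasing in Q, so minimum AVC is at Q -> 0+.
Min AVC = 23
The firm should shut down if P < 23.

23


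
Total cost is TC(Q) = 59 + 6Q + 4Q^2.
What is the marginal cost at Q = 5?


MC = dTC/dQ = 6 + 2*4*Q
At Q = 5:
MC = 6 + 8*5
MC = 6 + 40 = 46

46


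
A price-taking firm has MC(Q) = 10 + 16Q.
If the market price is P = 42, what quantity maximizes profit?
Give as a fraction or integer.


In perfect competition, profit is maximized where P = MC.
42 = 10 + 16Q
32 = 16Q
Q* = 32/16 = 2

2


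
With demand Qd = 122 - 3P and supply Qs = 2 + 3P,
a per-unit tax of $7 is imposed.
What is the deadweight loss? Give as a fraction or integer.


Pre-tax equilibrium quantity: Q* = 62
Post-tax equilibrium quantity: Q_tax = 103/2
Reduction in quantity: Q* - Q_tax = 21/2
DWL = (1/2) * tax * (Q* - Q_tax)
DWL = (1/2) * 7 * 21/2 = 147/4

147/4


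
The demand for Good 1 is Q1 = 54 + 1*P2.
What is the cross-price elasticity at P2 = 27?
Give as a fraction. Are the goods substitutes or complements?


dQ1/dP2 = 1
At P2 = 27: Q1 = 54 + 1*27 = 81
Exy = (dQ1/dP2)(P2/Q1) = 1 * 27 / 81 = 1/3
Since Exy > 0, the goods are substitutes.

1/3 (substitutes)


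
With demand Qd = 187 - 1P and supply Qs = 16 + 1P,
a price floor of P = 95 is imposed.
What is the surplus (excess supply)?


At P = 95:
Qd = 187 - 1*95 = 92
Qs = 16 + 1*95 = 111
Surplus = Qs - Qd = 111 - 92 = 19

19


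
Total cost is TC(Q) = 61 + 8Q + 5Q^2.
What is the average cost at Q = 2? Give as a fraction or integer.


TC(2) = 61 + 8*2 + 5*2^2
TC(2) = 61 + 16 + 20 = 97
AC = TC/Q = 97/2 = 97/2

97/2


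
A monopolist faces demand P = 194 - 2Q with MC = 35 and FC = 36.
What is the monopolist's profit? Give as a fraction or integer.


MR = MC: 194 - 4Q = 35
Q* = 159/4
P* = 194 - 2*159/4 = 229/2
Profit = (P* - MC)*Q* - FC
= (229/2 - 35)*159/4 - 36
= 159/2*159/4 - 36
= 25281/8 - 36 = 24993/8

24993/8


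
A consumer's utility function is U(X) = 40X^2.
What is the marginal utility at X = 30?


MU = dU/dX = 40*2*X^(2-1)
MU = 80*X^1
At X = 30:
MU = 80 * 30^1
MU = 80 * 30 = 2400

2400


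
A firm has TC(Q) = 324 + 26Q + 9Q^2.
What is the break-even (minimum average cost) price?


AC(Q) = 324/Q + 26 + 9Q
To minimize: dAC/dQ = -324/Q^2 + 9 = 0
Q^2 = 324/9 = 36
Q* = 6
Min AC = 324/6 + 26 + 9*6
Min AC = 54 + 26 + 54 = 134

134


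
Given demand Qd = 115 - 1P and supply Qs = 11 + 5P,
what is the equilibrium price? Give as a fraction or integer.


At equilibrium, Qd = Qs.
115 - 1P = 11 + 5P
115 - 11 = 1P + 5P
104 = 6P
P* = 104/6 = 52/3

52/3


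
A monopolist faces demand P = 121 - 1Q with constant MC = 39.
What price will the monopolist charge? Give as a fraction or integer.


MR = 121 - 2Q
Set MR = MC: 121 - 2Q = 39
Q* = 41
Substitute into demand:
P* = 121 - 1*41 = 80

80


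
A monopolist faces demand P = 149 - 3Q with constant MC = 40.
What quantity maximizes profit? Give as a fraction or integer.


TR = P*Q = (149 - 3Q)Q = 149Q - 3Q^2
MR = dTR/dQ = 149 - 6Q
Set MR = MC:
149 - 6Q = 40
109 = 6Q
Q* = 109/6 = 109/6

109/6


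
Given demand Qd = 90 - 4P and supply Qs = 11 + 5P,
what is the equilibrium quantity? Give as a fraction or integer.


First find equilibrium price:
90 - 4P = 11 + 5P
P* = 79/9 = 79/9
Then substitute into demand:
Q* = 90 - 4 * 79/9 = 494/9

494/9


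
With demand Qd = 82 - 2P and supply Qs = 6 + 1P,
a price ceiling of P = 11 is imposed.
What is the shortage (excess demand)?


At P = 11:
Qd = 82 - 2*11 = 60
Qs = 6 + 1*11 = 17
Shortage = Qd - Qs = 60 - 17 = 43

43


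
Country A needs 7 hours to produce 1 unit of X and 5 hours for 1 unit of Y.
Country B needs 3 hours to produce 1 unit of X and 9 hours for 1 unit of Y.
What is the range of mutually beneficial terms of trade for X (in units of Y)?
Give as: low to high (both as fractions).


Opportunity cost of X for Country A = hours_X / hours_Y = 7/5 = 7/5 units of Y
Opportunity cost of X for Country B = hours_X / hours_Y = 3/9 = 1/3 units of Y
Terms of trade must be between the two opportunity costs.
Range: 1/3 to 7/5

1/3 to 7/5


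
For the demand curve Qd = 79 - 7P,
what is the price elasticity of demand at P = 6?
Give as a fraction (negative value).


dQ/dP = -7
At P = 6: Q = 79 - 7*6 = 37
E = (dQ/dP)(P/Q) = (-7)(6/37) = -42/37

-42/37


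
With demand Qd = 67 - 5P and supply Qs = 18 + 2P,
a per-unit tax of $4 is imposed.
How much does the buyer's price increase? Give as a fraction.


With a per-unit tax, the buyer's price increase depends on relative slopes.
Supply slope: d = 2, Demand slope: b = 5
Buyer's price increase = d * tax / (b + d)
= 2 * 4 / (5 + 2)
= 8 / 7 = 8/7

8/7


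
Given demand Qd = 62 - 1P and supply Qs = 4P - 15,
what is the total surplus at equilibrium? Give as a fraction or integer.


Find equilibrium: 62 - 1P = 4P - 15
62 + 15 = 5P
P* = 77/5 = 77/5
Q* = 4*77/5 - 15 = 233/5
Inverse demand: P = 62 - Q/1, so P_max = 62
Inverse supply: P = 15/4 + Q/4, so P_min = 15/4
CS = (1/2) * 233/5 * (62 - 77/5) = 54289/50
PS = (1/2) * 233/5 * (77/5 - 15/4) = 54289/200
TS = CS + PS = 54289/50 + 54289/200 = 54289/40

54289/40


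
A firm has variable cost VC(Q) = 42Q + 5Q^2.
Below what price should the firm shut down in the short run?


AVC(Q) = VC(Q)/Q = 42 + 5Q
AVC is increasing in Q, so minimum AVC is at Q -> 0+.
Min AVC = 42
The firm should shut down if P < 42.

42


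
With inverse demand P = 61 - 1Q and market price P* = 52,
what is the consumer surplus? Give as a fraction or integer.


Maximum willingness to pay (at Q=0): P_max = 61
Quantity demanded at P* = 52:
Q* = (61 - 52)/1 = 9
CS = (1/2) * Q* * (P_max - P*)
CS = (1/2) * 9 * (61 - 52)
CS = (1/2) * 9 * 9 = 81/2

81/2


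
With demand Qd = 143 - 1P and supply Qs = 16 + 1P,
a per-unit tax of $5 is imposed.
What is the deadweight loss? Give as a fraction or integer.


Pre-tax equilibrium quantity: Q* = 159/2
Post-tax equilibrium quantity: Q_tax = 77
Reduction in quantity: Q* - Q_tax = 5/2
DWL = (1/2) * tax * (Q* - Q_tax)
DWL = (1/2) * 5 * 5/2 = 25/4

25/4


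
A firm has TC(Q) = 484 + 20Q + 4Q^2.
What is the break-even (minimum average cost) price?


AC(Q) = 484/Q + 20 + 4Q
To minimize: dAC/dQ = -484/Q^2 + 4 = 0
Q^2 = 484/4 = 121
Q* = 11
Min AC = 484/11 + 20 + 4*11
Min AC = 44 + 20 + 44 = 108

108


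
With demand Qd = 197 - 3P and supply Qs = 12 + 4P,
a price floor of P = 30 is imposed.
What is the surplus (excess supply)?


At P = 30:
Qd = 197 - 3*30 = 107
Qs = 12 + 4*30 = 132
Surplus = Qs - Qd = 132 - 107 = 25

25


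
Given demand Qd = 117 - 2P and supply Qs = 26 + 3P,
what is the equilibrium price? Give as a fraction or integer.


At equilibrium, Qd = Qs.
117 - 2P = 26 + 3P
117 - 26 = 2P + 3P
91 = 5P
P* = 91/5 = 91/5

91/5


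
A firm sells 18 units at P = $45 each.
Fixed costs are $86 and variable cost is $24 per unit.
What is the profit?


Total Revenue = P * Q = 45 * 18 = $810
Total Cost = FC + VC*Q = 86 + 24*18 = $518
Profit = TR - TC = 810 - 518 = $292

$292


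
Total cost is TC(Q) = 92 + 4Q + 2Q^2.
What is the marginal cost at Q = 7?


MC = dTC/dQ = 4 + 2*2*Q
At Q = 7:
MC = 4 + 4*7
MC = 4 + 28 = 32

32


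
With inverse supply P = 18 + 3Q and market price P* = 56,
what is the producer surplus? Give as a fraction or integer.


Minimum supply price (at Q=0): P_min = 18
Quantity supplied at P* = 56:
Q* = (56 - 18)/3 = 38/3
PS = (1/2) * Q* * (P* - P_min)
PS = (1/2) * 38/3 * (56 - 18)
PS = (1/2) * 38/3 * 38 = 722/3

722/3


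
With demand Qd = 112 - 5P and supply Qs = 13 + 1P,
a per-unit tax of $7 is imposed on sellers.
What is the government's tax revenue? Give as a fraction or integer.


With tax on sellers, new supply: Qs' = 13 + 1(P - 7)
= 6 + 1P
New equilibrium quantity:
Q_new = 71/3
Tax revenue = tax * Q_new = 7 * 71/3 = 497/3

497/3


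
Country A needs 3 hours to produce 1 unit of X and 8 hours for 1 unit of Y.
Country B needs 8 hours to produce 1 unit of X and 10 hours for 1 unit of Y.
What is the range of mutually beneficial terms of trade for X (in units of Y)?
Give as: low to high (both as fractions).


Opportunity cost of X for Country A = hours_X / hours_Y = 3/8 = 3/8 units of Y
Opportunity cost of X for Country B = hours_X / hours_Y = 8/10 = 4/5 units of Y
Terms of trade must be between the two opportunity costs.
Range: 3/8 to 4/5

3/8 to 4/5
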